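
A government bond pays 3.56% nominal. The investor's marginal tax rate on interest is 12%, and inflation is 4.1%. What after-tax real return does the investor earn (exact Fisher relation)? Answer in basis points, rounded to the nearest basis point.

After-tax nominal return = 3.56% × (1 − 0.12) = 3.1328%.
1 + r = 1.031328 / 1.04100 = 0.990709
After-tax real rate = 0.990709 − 1 → -93 basis points.

-93 basis points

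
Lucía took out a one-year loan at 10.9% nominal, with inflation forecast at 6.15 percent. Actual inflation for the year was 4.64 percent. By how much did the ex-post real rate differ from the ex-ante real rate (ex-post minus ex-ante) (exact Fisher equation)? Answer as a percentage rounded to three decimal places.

1.508%

Ex-ante: (1 + 0.1090)/(1 + 0.0615) − 1 = 4.4748%
Ex-post: (1 + 0.1090)/(1 + 0.0464) − 1 = 5.9824%
Difference (ex-post − ex-ante) = 1.5076% → 1.508%.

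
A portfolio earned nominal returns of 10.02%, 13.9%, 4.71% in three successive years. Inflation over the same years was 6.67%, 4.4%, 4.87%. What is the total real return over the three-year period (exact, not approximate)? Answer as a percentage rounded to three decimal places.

12.354%

Compound the nominal returns: 1.1002 × 1.1390 × 1.0471 = 1.312150.
Compound inflation: 1.0667 × 1.0440 × 1.0487 = 1.167869.
Deflate: 1.312150 / 1.167869 = 1.123542.
Total real return = 1.123542 − 1 → 12.354%.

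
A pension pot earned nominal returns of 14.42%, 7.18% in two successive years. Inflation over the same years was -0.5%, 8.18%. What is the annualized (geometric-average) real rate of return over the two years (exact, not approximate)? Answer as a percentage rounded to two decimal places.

Nominal growth factor = 1.1442 × 1.0718 = 1.22635356
Price-level growth factor = 0.9950 × 1.0818 = 1.07639100
Real growth factor = 1.22635356 / 1.07639100 = 1.13931978
Annualized real rate = 1.13931978^(1/2) − 1 = 6.7389% → 6.74%.

6.74%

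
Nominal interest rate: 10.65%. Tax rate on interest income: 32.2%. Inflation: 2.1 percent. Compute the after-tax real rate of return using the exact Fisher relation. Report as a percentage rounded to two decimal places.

5.02%

After-tax nominal return = 10.65% × (1 − 0.322) = 7.2207%.
1 + r = 1.072207 / 1.02100 = 1.050154
After-tax real rate = 1.050154 − 1 → 5.02%.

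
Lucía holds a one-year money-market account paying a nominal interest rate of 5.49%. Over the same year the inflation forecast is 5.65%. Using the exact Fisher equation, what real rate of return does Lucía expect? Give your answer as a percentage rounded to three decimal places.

By the Fisher equation, 1 + r = (1 + i)/(1 + π).
1 + r = 1.05490 / 1.05650 = 0.998486
r = 0.998486 − 1 = -0.1514%, i.e. -0.151%.

-0.151%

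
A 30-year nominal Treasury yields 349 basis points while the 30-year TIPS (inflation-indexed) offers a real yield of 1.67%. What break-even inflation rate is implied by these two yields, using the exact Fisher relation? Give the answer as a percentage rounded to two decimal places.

(1 + π) = (1 + i)/(1 + r) = 1.03490 / 1.01670 = 1.017901
Break-even inflation = 1.017901 − 1 → 1.79%.

1.79%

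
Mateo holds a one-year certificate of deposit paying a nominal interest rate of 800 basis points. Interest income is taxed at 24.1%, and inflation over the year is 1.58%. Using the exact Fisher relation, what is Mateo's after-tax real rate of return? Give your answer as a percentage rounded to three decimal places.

4.422%

After-tax nominal return = 8% × (1 − 0.241) = 6.0720%.
1 + r = 1.06072 / 1.01580 = 1.044221
After-tax real rate = 1.044221 − 1 → 4.422%.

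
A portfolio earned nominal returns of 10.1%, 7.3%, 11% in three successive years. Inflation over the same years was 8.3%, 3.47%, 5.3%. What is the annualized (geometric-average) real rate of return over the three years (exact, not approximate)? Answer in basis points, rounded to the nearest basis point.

358 basis points

Nominal growth factor = 1.1010 × 1.0730 × 1.1100 = 1.31132403
Price-level growth factor = 1.0830 × 1.0347 × 1.0530 = 1.17997085
Real growth factor = 1.31132403 / 1.17997085 = 1.11131901
Annualized real rate = 1.11131901^(1/3) − 1 = 3.5809% → 358 basis points.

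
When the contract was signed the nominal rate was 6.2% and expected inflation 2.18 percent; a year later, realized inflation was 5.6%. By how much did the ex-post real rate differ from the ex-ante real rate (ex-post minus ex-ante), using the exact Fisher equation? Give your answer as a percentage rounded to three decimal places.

Ex-ante: (1 + 0.0620)/(1 + 0.0218) − 1 = 3.9342%
Ex-post: (1 + 0.0620)/(1 + 0.0560) − 1 = 0.5682%
Difference (ex-post − ex-ante) = -3.3661% → -3.366%.

-3.366%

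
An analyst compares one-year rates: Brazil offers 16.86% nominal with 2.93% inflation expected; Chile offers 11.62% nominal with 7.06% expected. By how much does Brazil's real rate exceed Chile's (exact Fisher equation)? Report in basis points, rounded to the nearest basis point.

927 basis points

Brazil: (1 + 0.1686)/(1 + 0.0293) − 1 = 13.5335%
Chile: (1 + 0.1162)/(1 + 0.0706) − 1 = 4.2593%
Differential = 13.5335% − 4.2593% = 9.2742% → 927 basis points.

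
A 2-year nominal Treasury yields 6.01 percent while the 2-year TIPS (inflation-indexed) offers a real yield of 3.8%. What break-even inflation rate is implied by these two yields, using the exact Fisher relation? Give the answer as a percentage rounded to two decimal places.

(1 + π) = (1 + i)/(1 + r) = 1.06010 / 1.03800 = 1.021291
Break-even inflation = 1.021291 − 1 → 2.13%.

2.13%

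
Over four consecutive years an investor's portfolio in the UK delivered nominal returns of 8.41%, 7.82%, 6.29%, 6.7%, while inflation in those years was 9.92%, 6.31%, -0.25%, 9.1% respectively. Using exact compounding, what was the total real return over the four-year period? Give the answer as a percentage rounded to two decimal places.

4.24%

Nominal growth factor = 1.0841 × 1.0782 × 1.0629 × 1.0670 = 1.325640
Price-level growth factor = 1.0992 × 1.0631 × 0.9975 × 1.0910 = 1.271711
Real growth factor = 1.325640 / 1.271711 = 1.042406
Total real return = 1.042406 − 1 → 4.24%.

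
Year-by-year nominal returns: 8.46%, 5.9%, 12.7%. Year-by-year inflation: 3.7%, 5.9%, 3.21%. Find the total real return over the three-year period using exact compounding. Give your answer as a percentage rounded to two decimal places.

Nominal growth factor = 1.0846 × 1.0590 × 1.1270 = 1.294463
Price-level growth factor = 1.0370 × 1.0590 × 1.0321 = 1.133435
Real growth factor = 1.294463 / 1.133435 = 1.142071
Total real return = 1.142071 − 1 → 14.21%.

14.21%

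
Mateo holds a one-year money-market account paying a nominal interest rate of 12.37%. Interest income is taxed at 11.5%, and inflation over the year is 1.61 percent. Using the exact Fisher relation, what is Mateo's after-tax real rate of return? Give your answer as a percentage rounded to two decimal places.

9.19%

After-tax nominal return = 12.37% × (1 − 0.115) = 10.94745%.
1 + r = 1.1094745 / 1.01610 = 1.091895
After-tax real rate = 1.091895 − 1 → 9.19%.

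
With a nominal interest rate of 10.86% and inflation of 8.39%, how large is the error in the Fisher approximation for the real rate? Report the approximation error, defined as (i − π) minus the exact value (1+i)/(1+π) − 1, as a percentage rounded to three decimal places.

Approximate: r ≈ 10.860% − 8.390% = 2.4700%
Exact: (1 + 0.1086)/(1 + 0.0839) − 1 = 2.2788%
Error = 2.4700% − 2.2788% = 0.1912% → 0.191%.

0.191%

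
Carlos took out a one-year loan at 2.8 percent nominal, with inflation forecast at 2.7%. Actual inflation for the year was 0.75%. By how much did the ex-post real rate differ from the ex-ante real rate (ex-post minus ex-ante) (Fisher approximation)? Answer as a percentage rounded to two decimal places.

Ex-ante: 2.8% − 2.7% = 0.100%
Ex-post: 2.8% − 0.75% = 2.050%
Difference (ex-post − ex-ante) = 1.9500% → 1.95%.

1.95%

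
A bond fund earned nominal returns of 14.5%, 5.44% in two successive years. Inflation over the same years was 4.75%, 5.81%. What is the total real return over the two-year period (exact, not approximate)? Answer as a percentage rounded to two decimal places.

Compound the nominal returns: 1.1450 × 1.0544 = 1.207288.
Compound inflation: 1.0475 × 1.0581 = 1.108360.
Deflate: 1.207288 / 1.108360 = 1.089256.
Total real return = 1.089256 − 1 → 8.93%.

8.93%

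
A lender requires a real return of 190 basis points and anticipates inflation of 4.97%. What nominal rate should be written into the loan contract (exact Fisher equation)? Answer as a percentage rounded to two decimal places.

(1 + i) = (1 + r)(1 + π) = 1.01900 × 1.04970 = 1.0696443
i = 1.0696443 − 1, so the required nominal rate is 6.96%.

6.96%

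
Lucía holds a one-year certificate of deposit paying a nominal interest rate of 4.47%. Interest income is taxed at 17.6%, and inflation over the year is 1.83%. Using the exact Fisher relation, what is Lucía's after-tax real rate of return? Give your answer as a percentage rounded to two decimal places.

1.82%

After-tax nominal return = 4.47% × (1 − 0.176) = 3.68328%.
1 + r = 1.0368328 / 1.01830 = 1.018200
After-tax real rate = 1.018200 − 1 → 1.82%.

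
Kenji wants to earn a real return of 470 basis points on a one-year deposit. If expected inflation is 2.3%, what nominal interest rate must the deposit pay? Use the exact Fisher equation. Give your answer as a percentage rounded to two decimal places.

(1 + i) = (1 + r)(1 + π) = 1.04700 × 1.02300 = 1.071081
i = 1.071081 − 1, so the required nominal rate is 7.11%.

7.11%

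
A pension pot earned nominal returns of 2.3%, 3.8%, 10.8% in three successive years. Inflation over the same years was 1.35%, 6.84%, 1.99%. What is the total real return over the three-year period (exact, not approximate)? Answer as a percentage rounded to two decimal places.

Nominal growth factor = 1.0230 × 1.0380 × 1.1080 = 1.176556
Price-level growth factor = 1.0135 × 1.0684 × 1.0199 = 1.104372
Real growth factor = 1.176556 / 1.104372 = 1.065363
Total real return = 1.065363 − 1 → 6.54%.

6.54%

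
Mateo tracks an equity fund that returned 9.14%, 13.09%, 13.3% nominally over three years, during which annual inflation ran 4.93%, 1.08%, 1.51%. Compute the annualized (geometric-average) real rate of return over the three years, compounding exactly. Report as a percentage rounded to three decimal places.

9.108%

Compound the nominal returns: 1.0914 × 1.1309 × 1.1330 = 1.398421407.
Compound inflation: 1.0493 × 1.0108 × 1.0151 = 1.076647990.
Deflate: 1.398421407 / 1.076647990 = 1.298865943.
Annualized real rate = 1.298865943^(1/3) − 1 = 9.10754% → 9.108%.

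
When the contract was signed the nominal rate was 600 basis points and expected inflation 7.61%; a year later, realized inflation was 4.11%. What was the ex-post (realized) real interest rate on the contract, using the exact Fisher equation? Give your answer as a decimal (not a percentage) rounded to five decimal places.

Ex-post: (1 + 0.0600)/(1 + 0.0411) − 1 = 1.8154%
So the realized real rate is 0.01815.

0.01815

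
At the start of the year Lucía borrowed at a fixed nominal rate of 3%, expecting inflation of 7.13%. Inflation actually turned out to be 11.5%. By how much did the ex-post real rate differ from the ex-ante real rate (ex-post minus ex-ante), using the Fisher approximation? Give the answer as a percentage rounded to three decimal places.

-4.370%

Ex-ante: 3% − 7.13% = -4.130%
Ex-post: 3% − 11.5% = -8.500%
Difference (ex-post − ex-ante) = -4.3700% → -4.370%.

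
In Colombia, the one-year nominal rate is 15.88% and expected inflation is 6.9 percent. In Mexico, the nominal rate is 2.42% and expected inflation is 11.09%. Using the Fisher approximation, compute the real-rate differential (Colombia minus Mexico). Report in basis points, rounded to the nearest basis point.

1765 basis points

Colombia: 15.88% − 6.9% = 8.980%
Mexico: 2.42% − 11.09% = -8.670%
Differential = 17.650% → 1765 basis points.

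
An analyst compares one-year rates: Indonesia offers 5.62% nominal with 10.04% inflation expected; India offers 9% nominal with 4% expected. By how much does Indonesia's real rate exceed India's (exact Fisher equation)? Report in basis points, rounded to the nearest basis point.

Indonesia: (1 + 0.0562)/(1 + 0.1004) − 1 = -4.0167%
India: (1 + 0.0900)/(1 + 0.0400) − 1 = 4.8077%
Differential = -4.0167% − 4.8077% = -8.8244% → -882 basis points.

-882 basis points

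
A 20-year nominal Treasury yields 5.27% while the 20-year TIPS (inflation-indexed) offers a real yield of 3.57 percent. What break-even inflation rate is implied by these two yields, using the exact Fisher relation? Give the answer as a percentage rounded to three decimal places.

1.641%

(1 + π) = (1 + i)/(1 + r) = 1.05270 / 1.03570 = 1.016414
Break-even inflation = 1.016414 − 1 → 1.641%.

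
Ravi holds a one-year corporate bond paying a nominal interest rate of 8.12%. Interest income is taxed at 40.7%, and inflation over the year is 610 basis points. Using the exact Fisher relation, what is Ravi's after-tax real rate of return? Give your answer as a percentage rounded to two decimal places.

After-tax nominal return = 8.12% × (1 − 0.407) = 4.81516%.
1 + r = 1.0481516 / 1.06100 = 0.987890
After-tax real rate = 0.987890 − 1 → -1.21%.

-1.21%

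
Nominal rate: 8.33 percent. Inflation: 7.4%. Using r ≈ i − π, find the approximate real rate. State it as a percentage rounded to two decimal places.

0.93%

r ≈ i − π = 8.33% − 7.4% = 0.93%.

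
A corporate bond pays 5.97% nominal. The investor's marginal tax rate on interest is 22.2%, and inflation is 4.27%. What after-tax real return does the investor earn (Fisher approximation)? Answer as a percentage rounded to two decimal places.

0.37%

After-tax nominal return = 5.97% × (1 − 0.222) = 4.64466%.
r ≈ 4.64466% − 4.27% → 0.37%.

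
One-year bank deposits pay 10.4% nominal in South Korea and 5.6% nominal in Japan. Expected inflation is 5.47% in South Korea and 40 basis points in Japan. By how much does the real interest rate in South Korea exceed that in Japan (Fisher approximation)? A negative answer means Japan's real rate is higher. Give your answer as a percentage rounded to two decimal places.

South Korea: 10.4% − 5.47% = 4.930%
Japan: 5.6% − 0.4% = 5.200%
Differential = -0.270% → -0.27%.

-0.27%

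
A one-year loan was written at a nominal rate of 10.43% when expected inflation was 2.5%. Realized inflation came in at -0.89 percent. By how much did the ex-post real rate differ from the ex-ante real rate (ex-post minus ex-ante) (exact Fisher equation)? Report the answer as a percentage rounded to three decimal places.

Ex-ante: (1 + 0.1043)/(1 + 0.0250) − 1 = 7.7366%
Ex-post: (1 + 0.1043)/(1 − 0.0089) − 1 = 11.4217%
Difference (ex-post − ex-ante) = 3.6851% → 3.685%.

3.685%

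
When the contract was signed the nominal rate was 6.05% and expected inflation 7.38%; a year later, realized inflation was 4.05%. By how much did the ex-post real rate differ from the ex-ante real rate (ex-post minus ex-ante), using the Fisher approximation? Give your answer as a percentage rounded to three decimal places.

3.330%

Ex-ante: 6.05% − 7.38% = -1.330%
Ex-post: 6.05% − 4.05% = 2.000%
Difference (ex-post − ex-ante) = 3.3300% → 3.330%.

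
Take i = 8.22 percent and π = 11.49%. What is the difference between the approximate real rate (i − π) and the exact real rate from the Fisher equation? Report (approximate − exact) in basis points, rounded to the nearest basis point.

Approximate: r ≈ 8.220% − 11.490% = -3.2700%
Exact: (1 + 0.0822)/(1 + 0.1149) − 1 = -2.9330%
Error = -3.2700% − (-2.9330%) = -0.3370% → -34 basis points.

-34 basis points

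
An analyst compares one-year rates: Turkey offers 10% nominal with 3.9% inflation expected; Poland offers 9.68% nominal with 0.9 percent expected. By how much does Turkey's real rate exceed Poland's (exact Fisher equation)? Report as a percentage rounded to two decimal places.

Turkey: (1 + 0.1000)/(1 + 0.0390) − 1 = 5.8710%
Poland: (1 + 0.0968)/(1 + 0.0090) − 1 = 8.7017%
Differential = 5.8710% − 8.7017% = -2.8307% → -2.83%.

-2.83%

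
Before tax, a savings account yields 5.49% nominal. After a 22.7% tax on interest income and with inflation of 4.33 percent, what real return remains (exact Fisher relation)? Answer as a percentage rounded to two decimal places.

After-tax nominal return = 5.49% × (1 − 0.227) = 4.24377%.
1 + r = 1.0424377 / 1.04330 = 0.999173
After-tax real rate = 0.999173 − 1 → -0.08%.

-0.08%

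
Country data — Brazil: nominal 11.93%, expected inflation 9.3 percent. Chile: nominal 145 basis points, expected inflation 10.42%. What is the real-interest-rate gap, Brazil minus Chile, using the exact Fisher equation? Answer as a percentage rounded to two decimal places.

10.53%

Brazil: (1 + 0.1193)/(1 + 0.0930) − 1 = 2.4062%
Chile: (1 + 0.0145)/(1 + 0.1042) − 1 = -8.1235%
Differential = 2.4062% − (-8.1235%) = 10.5297% → 10.53%.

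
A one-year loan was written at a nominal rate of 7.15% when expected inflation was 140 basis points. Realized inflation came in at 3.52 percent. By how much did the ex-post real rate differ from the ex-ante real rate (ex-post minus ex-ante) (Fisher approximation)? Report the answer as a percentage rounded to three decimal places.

-2.120%

Ex-ante: 7.15% − 1.4% = 5.750%
Ex-post: 7.15% − 3.52% = 3.630%
Difference (ex-post − ex-ante) = -2.1200% → -2.120%.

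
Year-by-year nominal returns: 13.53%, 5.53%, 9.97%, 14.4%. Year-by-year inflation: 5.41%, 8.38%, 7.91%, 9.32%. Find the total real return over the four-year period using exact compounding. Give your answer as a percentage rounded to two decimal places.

11.84%

Compound the nominal returns: 1.1353 × 1.0553 × 1.0997 × 1.1440 = 1.507255.
Compound inflation: 1.0541 × 1.0838 × 1.0791 × 1.0932 = 1.347697.
Deflate: 1.507255 / 1.347697 = 1.118393.
Total real return = 1.118393 − 1 → 11.84%.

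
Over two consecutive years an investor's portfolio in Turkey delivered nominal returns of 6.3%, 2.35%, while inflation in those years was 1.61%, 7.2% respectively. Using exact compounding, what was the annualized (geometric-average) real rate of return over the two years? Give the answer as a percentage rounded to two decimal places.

Nominal growth factor = 1.0630 × 1.0235 = 1.08798050
Price-level growth factor = 1.0161 × 1.0720 = 1.08925920
Real growth factor = 1.08798050 / 1.08925920 = 0.99882608
Annualized real rate = 0.99882608^(1/2) − 1 = -0.0587% → -0.06%.

-0.06%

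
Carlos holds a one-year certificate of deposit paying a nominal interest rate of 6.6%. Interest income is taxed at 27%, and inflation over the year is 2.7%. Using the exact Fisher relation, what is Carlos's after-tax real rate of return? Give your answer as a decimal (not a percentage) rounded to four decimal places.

After-tax nominal return = 6.6% × (1 − 0.27) = 4.8180%.
1 + r = 1.04818 / 1.02700 = 1.020623
After-tax real rate = 1.020623 − 1 → 0.0206.

0.0206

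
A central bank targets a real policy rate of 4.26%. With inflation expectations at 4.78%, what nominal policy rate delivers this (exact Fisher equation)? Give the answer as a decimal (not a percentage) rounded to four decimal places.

0.0924

(1 + i) = (1 + r)(1 + π) = 1.04260 × 1.04780 = 1.09243628
i = 1.09243628 − 1, so the required nominal rate is 0.0924.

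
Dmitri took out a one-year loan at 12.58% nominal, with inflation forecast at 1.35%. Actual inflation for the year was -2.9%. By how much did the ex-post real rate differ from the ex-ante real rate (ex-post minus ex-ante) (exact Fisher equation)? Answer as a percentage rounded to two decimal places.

Ex-ante: (1 + 0.1258)/(1 + 0.0135) − 1 = 11.0804%
Ex-post: (1 + 0.1258)/(1 − 0.0290) − 1 = 15.9423%
Difference (ex-post − ex-ante) = 4.8619% → 4.86%.

4.86%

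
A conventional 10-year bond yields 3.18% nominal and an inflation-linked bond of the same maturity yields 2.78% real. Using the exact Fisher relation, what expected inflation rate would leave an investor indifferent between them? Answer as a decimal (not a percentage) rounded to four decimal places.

(1 + π) = (1 + i)/(1 + r) = 1.03180 / 1.02780 = 1.003892
Break-even inflation = 1.003892 − 1 → 0.0039.

0.0039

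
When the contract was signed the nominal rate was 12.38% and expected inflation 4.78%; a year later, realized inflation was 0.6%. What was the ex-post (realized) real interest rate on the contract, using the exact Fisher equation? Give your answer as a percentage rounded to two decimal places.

11.71%

Ex-post: (1 + 0.1238)/(1 + 0.0060) − 1 = 11.7097%
So the realized real rate is 11.71%.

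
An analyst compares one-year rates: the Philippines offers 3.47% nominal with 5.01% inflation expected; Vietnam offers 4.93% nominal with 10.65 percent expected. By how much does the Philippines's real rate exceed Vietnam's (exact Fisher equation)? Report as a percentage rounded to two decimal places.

3.70%

The Philippines: (1 + 0.0347)/(1 + 0.0501) − 1 = -1.4665%
Vietnam: (1 + 0.0493)/(1 + 0.1065) − 1 = -5.1695%
Differential = -1.4665% − (-5.1695%) = 3.7029% → 3.70%.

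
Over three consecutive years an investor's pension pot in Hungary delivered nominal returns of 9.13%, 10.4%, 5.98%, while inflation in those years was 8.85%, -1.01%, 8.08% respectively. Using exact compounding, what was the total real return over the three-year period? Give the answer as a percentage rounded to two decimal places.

Nominal growth factor = 1.0913 × 1.1040 × 1.0598 = 1.276842
Price-level growth factor = 1.0885 × 0.9899 × 1.0808 = 1.164569
Real growth factor = 1.276842 / 1.164569 = 1.096408
Total real return = 1.096408 − 1 → 9.64%.

9.64%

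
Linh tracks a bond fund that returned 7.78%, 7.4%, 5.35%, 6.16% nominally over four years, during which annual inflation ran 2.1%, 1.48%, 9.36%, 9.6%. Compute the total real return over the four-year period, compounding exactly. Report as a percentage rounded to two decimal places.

Compound the nominal returns: 1.0778 × 1.0740 × 1.0535 × 1.0616 = 1.294607.
Compound inflation: 1.0210 × 1.0148 × 1.0936 × 1.0960 = 1.241867.
Deflate: 1.294607 / 1.241867 = 1.042468.
Total real return = 1.042468 − 1 → 4.25%.

4.25%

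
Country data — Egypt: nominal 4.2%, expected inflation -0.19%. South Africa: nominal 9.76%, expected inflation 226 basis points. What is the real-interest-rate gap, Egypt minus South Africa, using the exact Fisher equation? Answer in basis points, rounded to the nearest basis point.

Egypt: (1 + 0.0420)/(1 − 0.0019) − 1 = 4.3984%
South Africa: (1 + 0.0976)/(1 + 0.0226) − 1 = 7.3342%
Differential = 4.3984% − 7.3342% = -2.9359% → -294 basis points.

-294 basis points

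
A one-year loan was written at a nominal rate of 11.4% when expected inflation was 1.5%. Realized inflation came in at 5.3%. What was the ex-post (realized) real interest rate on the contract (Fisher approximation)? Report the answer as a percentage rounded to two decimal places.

Ex-post: 11.4% − 5.3% = 6.100%
So the realized real rate is 6.10%.

6.10%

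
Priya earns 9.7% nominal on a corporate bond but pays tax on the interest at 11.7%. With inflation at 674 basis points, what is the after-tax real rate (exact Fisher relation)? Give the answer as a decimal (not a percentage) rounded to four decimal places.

After-tax nominal return = 9.7% × (1 − 0.117) = 8.5651%.
1 + r = 1.085651 / 1.06740 = 1.017099
After-tax real rate = 1.017099 − 1 → 0.0171.

0.0171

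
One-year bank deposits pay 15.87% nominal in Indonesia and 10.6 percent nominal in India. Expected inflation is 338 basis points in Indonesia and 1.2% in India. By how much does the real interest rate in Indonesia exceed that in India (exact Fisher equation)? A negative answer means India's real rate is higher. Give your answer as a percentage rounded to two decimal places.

2.79%

Indonesia: (1 + 0.1587)/(1 + 0.0338) − 1 = 12.0816%
India: (1 + 0.1060)/(1 + 0.0120) − 1 = 9.2885%
Differential = 12.0816% − 9.2885% = 2.7931% → 2.79%.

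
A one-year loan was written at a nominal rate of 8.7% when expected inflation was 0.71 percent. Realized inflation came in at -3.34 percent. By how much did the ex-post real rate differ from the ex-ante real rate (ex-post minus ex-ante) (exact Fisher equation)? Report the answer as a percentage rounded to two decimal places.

4.52%

Ex-ante: (1 + 0.0870)/(1 + 0.0071) − 1 = 7.9337%
Ex-post: (1 + 0.0870)/(1 − 0.0334) − 1 = 12.4560%
Difference (ex-post − ex-ante) = 4.5224% → 4.52%.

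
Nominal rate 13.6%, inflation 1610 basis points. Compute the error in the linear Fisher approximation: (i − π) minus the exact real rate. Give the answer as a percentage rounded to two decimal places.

-0.35%

Approximate: r ≈ 13.600% − 16.100% = -2.5000%
Exact: (1 + 0.1360)/(1 + 0.1610) − 1 = -2.1533%
Error = -2.5000% − (-2.1533%) = -0.3467% → -0.35%.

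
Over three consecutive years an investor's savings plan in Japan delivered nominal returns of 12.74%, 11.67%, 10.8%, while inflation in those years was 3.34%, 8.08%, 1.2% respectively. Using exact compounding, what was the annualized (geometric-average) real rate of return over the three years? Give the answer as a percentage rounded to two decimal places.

7.26%

Nominal growth factor = 1.1274 × 1.1167 × 1.1080 = 1.39493608
Price-level growth factor = 1.0334 × 1.0808 × 1.0120 = 1.13030150
Real growth factor = 1.39493608 / 1.13030150 = 1.23412742
Annualized real rate = 1.23412742^(1/3) − 1 = 7.2638% → 7.26%.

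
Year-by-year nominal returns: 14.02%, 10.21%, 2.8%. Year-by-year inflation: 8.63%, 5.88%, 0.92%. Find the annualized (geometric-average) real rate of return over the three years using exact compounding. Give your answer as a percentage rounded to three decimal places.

Compound the nominal returns: 1.1402 × 1.1021 × 1.0280 = 1.29179962.
Compound inflation: 1.0863 × 1.0588 × 1.0092 = 1.16075604.
Deflate: 1.29179962 / 1.16075604 = 1.11289502.
Annualized real rate = 1.11289502^(1/3) − 1 = 3.6298% → 3.630%.

3.630%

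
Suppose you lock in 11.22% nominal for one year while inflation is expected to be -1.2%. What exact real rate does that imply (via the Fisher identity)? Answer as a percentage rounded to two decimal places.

12.57%

1 + r = 1.11220 / 0.98800 = 1.125709
r = 1.125709 − 1 = 12.5709%, i.e. 12.57%.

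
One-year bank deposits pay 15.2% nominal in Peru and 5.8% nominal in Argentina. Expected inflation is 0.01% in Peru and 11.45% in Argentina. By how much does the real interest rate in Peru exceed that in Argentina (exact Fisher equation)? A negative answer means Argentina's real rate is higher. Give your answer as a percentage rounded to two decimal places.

Peru: (1 + 0.1520)/(1 + 0.0001) − 1 = 15.1885%
Argentina: (1 + 0.0580)/(1 + 0.1145) − 1 = -5.0695%
Differential = 15.1885% − (-5.0695%) = 20.2580% → 20.26%.

20.26%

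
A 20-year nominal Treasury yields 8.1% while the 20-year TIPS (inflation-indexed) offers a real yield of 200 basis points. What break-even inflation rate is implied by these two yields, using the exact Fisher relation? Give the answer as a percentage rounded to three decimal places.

(1 + π) = (1 + i)/(1 + r) = 1.08100 / 1.02000 = 1.059804
Break-even inflation = 1.059804 − 1 → 5.980%.

5.980%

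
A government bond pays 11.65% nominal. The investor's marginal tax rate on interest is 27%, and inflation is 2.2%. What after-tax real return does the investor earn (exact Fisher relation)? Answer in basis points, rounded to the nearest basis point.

617 basis points

After-tax nominal return = 11.65% × (1 − 0.27) = 8.5045%.
1 + r = 1.085045 / 1.02200 = 1.061688
After-tax real rate = 1.061688 − 1 → 617 basis points.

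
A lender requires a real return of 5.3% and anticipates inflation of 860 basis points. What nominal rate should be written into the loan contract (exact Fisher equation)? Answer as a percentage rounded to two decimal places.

14.36%

(1 + i) = (1 + r)(1 + π) = 1.05300 × 1.08600 = 1.143558
i = 1.143558 − 1, so the required nominal rate is 14.36%.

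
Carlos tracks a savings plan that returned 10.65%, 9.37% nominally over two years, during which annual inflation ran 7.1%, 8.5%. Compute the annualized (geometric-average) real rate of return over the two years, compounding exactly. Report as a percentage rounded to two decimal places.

2.05%

Nominal growth factor = 1.1065 × 1.0937 = 1.21017905
Price-level growth factor = 1.0710 × 1.0850 = 1.16203500
Real growth factor = 1.21017905 / 1.16203500 = 1.04143081
Annualized real rate = 1.04143081^(1/2) − 1 = 2.0505% → 2.05%.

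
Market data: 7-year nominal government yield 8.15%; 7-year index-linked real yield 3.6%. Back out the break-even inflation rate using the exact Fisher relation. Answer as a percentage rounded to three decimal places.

4.392%

(1 + π) = (1 + i)/(1 + r) = 1.08150 / 1.03600 = 1.043919
Break-even inflation = 1.043919 − 1 → 4.392%.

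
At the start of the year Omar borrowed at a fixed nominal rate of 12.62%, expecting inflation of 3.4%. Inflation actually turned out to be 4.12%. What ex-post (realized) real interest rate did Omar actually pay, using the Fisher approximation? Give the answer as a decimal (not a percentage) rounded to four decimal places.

Ex-post: 12.62% − 4.12% = 8.500%
So the realized real rate is 0.0850.

0.0850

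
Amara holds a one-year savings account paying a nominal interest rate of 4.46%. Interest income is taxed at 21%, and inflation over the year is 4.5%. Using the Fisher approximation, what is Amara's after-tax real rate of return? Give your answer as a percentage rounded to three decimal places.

-0.977%

After-tax nominal return = 4.46% × (1 − 0.21) = 3.5234%.
r ≈ 3.5234% − 4.5% → -0.977%.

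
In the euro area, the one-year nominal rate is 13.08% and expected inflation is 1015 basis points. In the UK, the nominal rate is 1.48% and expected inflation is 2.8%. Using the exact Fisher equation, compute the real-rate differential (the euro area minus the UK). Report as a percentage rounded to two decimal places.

The euro area: (1 + 0.1308)/(1 + 0.1015) − 1 = 2.6600%
The UK: (1 + 0.0148)/(1 + 0.0280) − 1 = -1.2840%
Differential = 2.6600% − (-1.2840%) = 3.9441% → 3.94%.

3.94%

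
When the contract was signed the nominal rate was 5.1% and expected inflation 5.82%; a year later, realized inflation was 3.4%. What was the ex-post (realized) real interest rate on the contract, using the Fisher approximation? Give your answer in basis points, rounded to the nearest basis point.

170 basis points

Ex-post: 5.1% − 3.4% = 1.700%
So the realized real rate is 170 basis points.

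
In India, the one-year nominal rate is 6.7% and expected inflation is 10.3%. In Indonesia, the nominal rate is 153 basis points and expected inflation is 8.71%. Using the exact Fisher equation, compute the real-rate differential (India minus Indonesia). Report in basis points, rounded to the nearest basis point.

India: (1 + 0.0670)/(1 + 0.1030) − 1 = -3.2638%
Indonesia: (1 + 0.0153)/(1 + 0.0871) − 1 = -6.6047%
Differential = -3.2638% − (-6.6047%) = 3.3409% → 334 basis points.

334 basis points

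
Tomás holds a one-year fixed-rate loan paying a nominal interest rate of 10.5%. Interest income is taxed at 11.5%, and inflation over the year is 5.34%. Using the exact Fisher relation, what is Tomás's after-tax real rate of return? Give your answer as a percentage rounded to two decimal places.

3.75%

After-tax nominal return = 10.5% × (1 − 0.115) = 9.2925%.
1 + r = 1.092925 / 1.05340 = 1.037521
After-tax real rate = 1.037521 − 1 → 3.75%.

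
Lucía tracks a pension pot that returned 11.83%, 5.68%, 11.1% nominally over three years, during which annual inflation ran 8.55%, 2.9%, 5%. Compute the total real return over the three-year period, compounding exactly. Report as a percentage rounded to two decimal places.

11.95%

Nominal growth factor = 1.1183 × 1.0568 × 1.1110 = 1.313001
Price-level growth factor = 1.0855 × 1.0290 × 1.0500 = 1.172828
Real growth factor = 1.313001 / 1.172828 = 1.119517
Total real return = 1.119517 − 1 → 11.95%.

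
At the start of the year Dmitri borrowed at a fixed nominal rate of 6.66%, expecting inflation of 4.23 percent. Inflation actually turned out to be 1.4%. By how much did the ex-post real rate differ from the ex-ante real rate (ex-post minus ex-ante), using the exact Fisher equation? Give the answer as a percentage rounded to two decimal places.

2.86%

Ex-ante: (1 + 0.0666)/(1 + 0.0423) − 1 = 2.3314%
Ex-post: (1 + 0.0666)/(1 + 0.0140) − 1 = 5.1874%
Difference (ex-post − ex-ante) = 2.8560% → 2.86%.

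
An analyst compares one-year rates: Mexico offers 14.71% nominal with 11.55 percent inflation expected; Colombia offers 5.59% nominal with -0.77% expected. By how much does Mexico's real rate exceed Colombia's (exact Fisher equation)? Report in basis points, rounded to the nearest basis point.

-358 basis points

Mexico: (1 + 0.1471)/(1 + 0.1155) − 1 = 2.8328%
Colombia: (1 + 0.0559)/(1 − 0.0077) − 1 = 6.4094%
Differential = 2.8328% − 6.4094% = -3.5765% → -358 basis points.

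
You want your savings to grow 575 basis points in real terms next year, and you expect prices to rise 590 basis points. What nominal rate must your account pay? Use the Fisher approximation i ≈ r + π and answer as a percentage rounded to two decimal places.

11.65%

i ≈ r + π = 5.75% + 5.9% = 11.65%.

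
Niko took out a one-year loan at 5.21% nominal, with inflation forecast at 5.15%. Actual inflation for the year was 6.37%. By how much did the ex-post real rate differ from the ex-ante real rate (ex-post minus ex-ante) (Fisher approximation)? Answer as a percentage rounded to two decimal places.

Ex-ante: 5.21% − 5.15% = 0.060%
Ex-post: 5.21% − 6.37% = -1.160%
Difference (ex-post − ex-ante) = -1.2200% → -1.22%.

-1.22%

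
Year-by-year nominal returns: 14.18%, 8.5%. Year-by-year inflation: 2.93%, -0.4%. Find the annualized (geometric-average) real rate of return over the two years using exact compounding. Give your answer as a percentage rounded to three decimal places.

Compound the nominal returns: 1.1418 × 1.0850 = 1.23885300.
Compound inflation: 1.0293 × 0.9960 = 1.02518280.
Deflate: 1.23885300 / 1.02518280 = 1.20842156.
Annualized real rate = 1.20842156^(1/2) − 1 = 9.9282% → 9.928%.

9.928%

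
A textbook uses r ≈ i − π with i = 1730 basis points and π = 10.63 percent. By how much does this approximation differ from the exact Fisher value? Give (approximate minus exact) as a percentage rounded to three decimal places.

0.641%

Approximate: r ≈ 17.300% − 10.630% = 6.6700%
Exact: (1 + 0.1730)/(1 + 0.1063) − 1 = 6.0291%
Error = 6.6700% − 6.0291% = 0.6409% → 0.641%.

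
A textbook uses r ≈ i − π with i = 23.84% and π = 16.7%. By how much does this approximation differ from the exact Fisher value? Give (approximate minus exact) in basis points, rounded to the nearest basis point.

102 basis points

Approximate: r ≈ 23.840% − 16.700% = 7.1400%
Exact: (1 + 0.2384)/(1 + 0.1670) − 1 = 6.1183%
Error = 7.1400% − 6.1183% = 1.0217% → 102 basis points.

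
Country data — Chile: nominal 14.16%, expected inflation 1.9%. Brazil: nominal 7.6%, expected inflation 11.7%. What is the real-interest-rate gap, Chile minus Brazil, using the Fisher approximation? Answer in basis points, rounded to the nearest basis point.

Chile: 14.16% − 1.9% = 12.260%
Brazil: 7.6% − 11.7% = -4.100%
Differential = 16.360% → 1636 basis points.

1636 basis points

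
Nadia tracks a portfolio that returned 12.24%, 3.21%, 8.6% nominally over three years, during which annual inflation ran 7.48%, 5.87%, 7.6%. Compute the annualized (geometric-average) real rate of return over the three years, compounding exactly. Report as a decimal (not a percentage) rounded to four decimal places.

0.0091

Nominal growth factor = 1.1224 × 1.0321 × 1.0860 = 1.25805394
Price-level growth factor = 1.0748 × 1.0587 × 1.0760 = 1.22437046
Real growth factor = 1.25805394 / 1.22437046 = 1.02751086
Annualized real rate = 1.02751086^(1/3) − 1 = 0.9087% → 0.0091.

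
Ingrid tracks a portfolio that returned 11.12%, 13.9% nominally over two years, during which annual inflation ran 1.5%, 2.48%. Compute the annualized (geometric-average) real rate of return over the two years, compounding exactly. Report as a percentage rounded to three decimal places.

10.308%

Nominal growth factor = 1.1112 × 1.1390 = 1.26565680
Price-level growth factor = 1.0150 × 1.0248 = 1.04017200
Real growth factor = 1.26565680 / 1.04017200 = 1.21677646
Annualized real rate = 1.21677646^(1/2) − 1 = 10.3076% → 10.308%.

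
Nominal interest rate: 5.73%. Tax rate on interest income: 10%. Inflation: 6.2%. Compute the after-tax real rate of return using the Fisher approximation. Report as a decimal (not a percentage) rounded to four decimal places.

-0.0104

After-tax nominal return = 5.73% × (1 − 0.1) = 5.1570%.
r ≈ 5.1570% − 6.2% → -0.0104.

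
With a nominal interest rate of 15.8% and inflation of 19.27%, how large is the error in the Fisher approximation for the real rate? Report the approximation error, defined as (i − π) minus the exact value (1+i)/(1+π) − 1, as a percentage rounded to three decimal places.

Approximate: r ≈ 15.800% − 19.270% = -3.4700%
Exact: (1 + 0.1580)/(1 + 0.1927) − 1 = -2.9094%
Error = -3.4700% − (-2.9094%) = -0.5606% → -0.561%.

-0.561%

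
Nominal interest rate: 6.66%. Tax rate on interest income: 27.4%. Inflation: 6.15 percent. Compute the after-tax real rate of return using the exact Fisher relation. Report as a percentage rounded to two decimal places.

-1.24%

After-tax nominal return = 6.66% × (1 − 0.274) = 4.83516%.
1 + r = 1.0483516 / 1.06150 = 0.987613
After-tax real rate = 0.987613 − 1 → -1.24%.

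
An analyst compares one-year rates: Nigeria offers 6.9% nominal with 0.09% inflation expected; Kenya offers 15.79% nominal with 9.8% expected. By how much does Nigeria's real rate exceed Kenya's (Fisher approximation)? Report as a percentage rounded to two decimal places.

Nigeria: 6.9% − 0.09% = 6.810%
Kenya: 15.79% − 9.8% = 5.990%
Differential = 0.820% → 0.82%.

0.82%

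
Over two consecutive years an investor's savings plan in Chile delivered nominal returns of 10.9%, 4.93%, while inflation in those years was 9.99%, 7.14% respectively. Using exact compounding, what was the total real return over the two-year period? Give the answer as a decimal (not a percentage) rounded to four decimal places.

-0.0125

Nominal growth factor = 1.1090 × 1.0493 = 1.163674
Price-level growth factor = 1.0999 × 1.0714 = 1.178433
Real growth factor = 1.163674 / 1.178433 = 0.987476
Total real return = 0.987476 − 1 → -0.0125.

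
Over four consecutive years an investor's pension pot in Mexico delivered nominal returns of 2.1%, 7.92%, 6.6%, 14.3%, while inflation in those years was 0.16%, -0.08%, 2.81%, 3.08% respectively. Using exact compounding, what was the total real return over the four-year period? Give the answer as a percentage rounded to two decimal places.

Nominal growth factor = 1.0210 × 1.0792 × 1.0660 × 1.1430 = 1.342552
Price-level growth factor = 1.0016 × 0.9992 × 1.0281 × 1.0308 = 1.060612
Real growth factor = 1.342552 / 1.060612 = 1.265828
Total real return = 1.265828 − 1 → 26.58%.

26.58%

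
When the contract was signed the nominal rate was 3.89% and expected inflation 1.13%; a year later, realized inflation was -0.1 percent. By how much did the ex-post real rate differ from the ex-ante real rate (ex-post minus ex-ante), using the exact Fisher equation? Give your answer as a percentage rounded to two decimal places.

1.26%

Ex-ante: (1 + 0.0389)/(1 + 0.0113) − 1 = 2.7292%
Ex-post: (1 + 0.0389)/(1 − 0.0010) − 1 = 3.9940%
Difference (ex-post − ex-ante) = 1.2648% → 1.26%.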